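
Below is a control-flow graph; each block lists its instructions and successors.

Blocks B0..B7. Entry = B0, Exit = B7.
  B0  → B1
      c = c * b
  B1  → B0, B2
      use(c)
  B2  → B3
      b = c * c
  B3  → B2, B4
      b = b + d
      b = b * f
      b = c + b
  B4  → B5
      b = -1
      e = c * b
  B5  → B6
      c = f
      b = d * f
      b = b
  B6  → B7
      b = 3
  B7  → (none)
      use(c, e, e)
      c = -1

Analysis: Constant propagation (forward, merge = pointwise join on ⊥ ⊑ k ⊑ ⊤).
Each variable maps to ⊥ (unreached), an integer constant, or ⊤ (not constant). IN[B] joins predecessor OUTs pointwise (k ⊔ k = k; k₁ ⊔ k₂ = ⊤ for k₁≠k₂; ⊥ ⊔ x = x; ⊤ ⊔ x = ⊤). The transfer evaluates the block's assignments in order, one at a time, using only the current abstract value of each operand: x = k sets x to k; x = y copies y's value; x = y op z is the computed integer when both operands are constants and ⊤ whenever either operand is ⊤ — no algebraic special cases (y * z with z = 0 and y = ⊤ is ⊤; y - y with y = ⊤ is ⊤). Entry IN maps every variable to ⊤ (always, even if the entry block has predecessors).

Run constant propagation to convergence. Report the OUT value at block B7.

Fixpoint table:
  B0: | IN=(all ⊤) | OUT=(all ⊤)
  B1: | IN=(all ⊤) | OUT=(all ⊤)
  B2: | IN=(all ⊤) | OUT=(all ⊤)
  B3: | IN=(all ⊤) | OUT=(all ⊤)
  B4: | IN=(all ⊤) | OUT={b:-1; rest ⊤}
  B5: | IN={b:-1; rest ⊤} | OUT=(all ⊤)
  B6: | IN=(all ⊤) | OUT={b:3; rest ⊤}
  B7: | IN={b:3; rest ⊤} | OUT={b:3, c:-1; rest ⊤}

Merge at B7: IN[B7] = OUT[B6] = {a: ⊤, b: 3, c: ⊤, d: ⊤, e: ⊤, f: ⊤}
Applying B7's transfer function to that IN value gives OUT[B7] (row B7 above).

Answer: {a: ⊤, b: 3, c: -1, d: ⊤, e: ⊤, f: ⊤}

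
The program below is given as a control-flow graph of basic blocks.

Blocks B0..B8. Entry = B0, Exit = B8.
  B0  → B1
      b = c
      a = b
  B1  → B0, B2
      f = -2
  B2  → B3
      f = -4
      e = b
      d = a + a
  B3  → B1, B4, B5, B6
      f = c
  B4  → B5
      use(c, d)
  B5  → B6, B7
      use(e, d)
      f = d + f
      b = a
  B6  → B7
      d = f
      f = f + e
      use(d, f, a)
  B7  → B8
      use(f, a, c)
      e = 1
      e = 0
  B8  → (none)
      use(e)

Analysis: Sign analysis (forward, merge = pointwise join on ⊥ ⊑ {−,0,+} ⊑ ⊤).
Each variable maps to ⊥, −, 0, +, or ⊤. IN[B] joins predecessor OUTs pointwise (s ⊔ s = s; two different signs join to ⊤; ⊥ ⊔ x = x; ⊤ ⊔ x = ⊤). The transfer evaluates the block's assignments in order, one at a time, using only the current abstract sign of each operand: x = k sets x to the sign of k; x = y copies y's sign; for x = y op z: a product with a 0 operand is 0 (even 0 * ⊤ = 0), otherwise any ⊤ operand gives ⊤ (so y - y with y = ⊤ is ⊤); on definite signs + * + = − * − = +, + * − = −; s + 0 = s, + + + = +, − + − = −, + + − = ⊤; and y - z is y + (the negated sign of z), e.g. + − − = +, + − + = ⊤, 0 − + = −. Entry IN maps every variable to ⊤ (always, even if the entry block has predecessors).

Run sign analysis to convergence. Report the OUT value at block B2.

Fixpoint table:
  B0: | IN=(all ⊤) | OUT=(all ⊤)
  B1: | IN=(all ⊤) | OUT={f:-; rest ⊤}
  B2: | IN={f:-; rest ⊤} | OUT={f:-; rest ⊤}
  B3: | IN={f:-; rest ⊤} | OUT=(all ⊤)
  B4: | IN=(all ⊤) | OUT=(all ⊤)
  B5: | IN=(all ⊤) | OUT=(all ⊤)
  B6: | IN=(all ⊤) | OUT=(all ⊤)
  B7: | IN=(all ⊤) | OUT={e:0; rest ⊤}
  B8: | IN={e:0; rest ⊤} | OUT={e:0; rest ⊤}

Merge at B2: IN[B2] = OUT[B1] = {a: ⊤, b: ⊤, c: ⊤, d: ⊤, e: ⊤, f: -}
Applying B2's transfer function to that IN value gives OUT[B2] (row B2 above).

Answer: {a: ⊤, b: ⊤, c: ⊤, d: ⊤, e: ⊤, f: -}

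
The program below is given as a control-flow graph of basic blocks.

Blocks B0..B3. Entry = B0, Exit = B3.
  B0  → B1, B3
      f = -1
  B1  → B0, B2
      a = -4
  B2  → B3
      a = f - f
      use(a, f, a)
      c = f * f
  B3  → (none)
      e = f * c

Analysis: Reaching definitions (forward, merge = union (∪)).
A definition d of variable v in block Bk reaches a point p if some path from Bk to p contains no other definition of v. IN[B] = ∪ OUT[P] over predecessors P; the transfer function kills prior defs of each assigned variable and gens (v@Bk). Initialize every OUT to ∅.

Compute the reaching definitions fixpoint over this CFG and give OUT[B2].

Fixpoint table:
  B0:   IN={a@B1, f@B0}   OUT={a@B1, f@B0}
  B1:   IN={a@B1, f@B0}   OUT={a@B1, f@B0}
  B2:   IN={a@B1, f@B0}   OUT={a@B2, c@B2, f@B0}
  B3:   IN={a@B1, a@B2, c@B2, f@B0}   OUT={a@B1, a@B2, c@B2, e@B3, f@B0}

Merge at B2: IN[B2] = OUT[B1] = {a@B1, f@B0}
Applying B2's transfer function to that IN value gives OUT[B2] (row B2 above).

Answer: {a@B2, c@B2, f@B0}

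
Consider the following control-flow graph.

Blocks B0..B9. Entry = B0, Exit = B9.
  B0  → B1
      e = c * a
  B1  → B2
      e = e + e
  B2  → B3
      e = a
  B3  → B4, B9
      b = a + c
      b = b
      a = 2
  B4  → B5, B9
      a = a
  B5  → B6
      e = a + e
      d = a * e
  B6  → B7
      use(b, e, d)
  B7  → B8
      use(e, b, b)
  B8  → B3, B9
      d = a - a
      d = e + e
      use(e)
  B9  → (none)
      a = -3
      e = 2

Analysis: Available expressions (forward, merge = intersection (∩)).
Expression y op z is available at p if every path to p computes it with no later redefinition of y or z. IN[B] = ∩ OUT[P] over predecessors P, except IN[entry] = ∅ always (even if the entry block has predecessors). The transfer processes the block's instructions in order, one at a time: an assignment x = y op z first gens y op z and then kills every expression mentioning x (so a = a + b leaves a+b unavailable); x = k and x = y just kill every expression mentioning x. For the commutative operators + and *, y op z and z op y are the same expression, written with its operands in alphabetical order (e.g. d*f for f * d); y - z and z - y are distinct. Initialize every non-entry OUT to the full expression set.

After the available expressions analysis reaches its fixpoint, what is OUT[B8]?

Answer: {a*e, a-a, e+e}

Working:
Converged values:
  B0:  IN={}  OUT={a*c}
  B1:  IN={a*c}  OUT={a*c}
  B2:  IN={a*c}  OUT={a*c}
  B3:  IN={}  OUT={}
  B4:  IN={}  OUT={}
  B5:  IN={}  OUT={a*e}
  B6:  IN={a*e}  OUT={a*e}
  B7:  IN={a*e}  OUT={a*e}
  B8:  IN={a*e}  OUT={a*e, a-a, e+e}
  B9:  IN={}  OUT={}

Merge at B8: IN[B8] = OUT[B7] = {a*e}
Applying B8's transfer function to that IN value gives OUT[B8] (row B8 above).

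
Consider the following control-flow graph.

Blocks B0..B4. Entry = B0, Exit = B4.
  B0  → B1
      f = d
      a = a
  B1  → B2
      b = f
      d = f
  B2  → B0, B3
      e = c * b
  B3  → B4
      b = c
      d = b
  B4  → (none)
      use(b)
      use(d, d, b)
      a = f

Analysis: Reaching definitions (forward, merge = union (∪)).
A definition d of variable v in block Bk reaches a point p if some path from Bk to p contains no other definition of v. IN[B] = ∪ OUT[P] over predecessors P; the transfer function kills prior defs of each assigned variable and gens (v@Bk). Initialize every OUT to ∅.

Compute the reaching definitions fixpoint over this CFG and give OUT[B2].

Answer: {a@B0, b@B1, d@B1, e@B2, f@B0}

Working:
Fixpoint table:
  B0: | IN={a@B0, b@B1, d@B1, e@B2, f@B0} | OUT={a@B0, b@B1, d@B1, e@B2, f@B0}
  B1: | IN={a@B0, b@B1, d@B1, e@B2, f@B0} | OUT={a@B0, b@B1, d@B1, e@B2, f@B0}
  B2: | IN={a@B0, b@B1, d@B1, e@B2, f@B0} | OUT={a@B0, b@B1, d@B1, e@B2, f@B0}
  B3: | IN={a@B0, b@B1, d@B1, e@B2, f@B0} | OUT={a@B0, b@B3, d@B3, e@B2, f@B0}
  B4: | IN={a@B0, b@B3, d@B3, e@B2, f@B0} | OUT={a@B4, b@B3, d@B3, e@B2, f@B0}

Merge at B2: IN[B2] = OUT[B1] = {a@B0, b@B1, d@B1, e@B2, f@B0}
Applying B2's transfer function to that IN value gives OUT[B2] (row B2 above).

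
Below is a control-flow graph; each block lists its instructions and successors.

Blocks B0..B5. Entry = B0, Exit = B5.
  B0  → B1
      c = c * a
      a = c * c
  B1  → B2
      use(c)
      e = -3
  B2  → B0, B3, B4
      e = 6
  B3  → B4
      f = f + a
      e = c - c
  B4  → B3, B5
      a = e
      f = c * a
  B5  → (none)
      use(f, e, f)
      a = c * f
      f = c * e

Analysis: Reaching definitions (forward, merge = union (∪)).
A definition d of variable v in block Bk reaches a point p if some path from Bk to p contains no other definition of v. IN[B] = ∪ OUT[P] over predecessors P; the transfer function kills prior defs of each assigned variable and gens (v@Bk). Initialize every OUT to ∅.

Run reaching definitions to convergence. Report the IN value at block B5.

Answer: {a@B4, c@B0, e@B2, e@B3, f@B4}

Derivation:
Fixpoint table:
  B0: | IN={a@B0, c@B0, e@B2} | OUT={a@B0, c@B0, e@B2}
  B1: | IN={a@B0, c@B0, e@B2} | OUT={a@B0, c@B0, e@B1}
  B2: | IN={a@B0, c@B0, e@B1} | OUT={a@B0, c@B0, e@B2}
  B3: | IN={a@B0, a@B4, c@B0, e@B2, e@B3, f@B4} | OUT={a@B0, a@B4, c@B0, e@B3, f@B3}
  B4: | IN={a@B0, a@B4, c@B0, e@B2, e@B3, f@B3} | OUT={a@B4, c@B0, e@B2, e@B3, f@B4}
  B5: | IN={a@B4, c@B0, e@B2, e@B3, f@B4} | OUT={a@B5, c@B0, e@B2, e@B3, f@B5}

Merge at B5: IN[B5] = OUT[B4] = {a@B4, c@B0, e@B2, e@B3, f@B4}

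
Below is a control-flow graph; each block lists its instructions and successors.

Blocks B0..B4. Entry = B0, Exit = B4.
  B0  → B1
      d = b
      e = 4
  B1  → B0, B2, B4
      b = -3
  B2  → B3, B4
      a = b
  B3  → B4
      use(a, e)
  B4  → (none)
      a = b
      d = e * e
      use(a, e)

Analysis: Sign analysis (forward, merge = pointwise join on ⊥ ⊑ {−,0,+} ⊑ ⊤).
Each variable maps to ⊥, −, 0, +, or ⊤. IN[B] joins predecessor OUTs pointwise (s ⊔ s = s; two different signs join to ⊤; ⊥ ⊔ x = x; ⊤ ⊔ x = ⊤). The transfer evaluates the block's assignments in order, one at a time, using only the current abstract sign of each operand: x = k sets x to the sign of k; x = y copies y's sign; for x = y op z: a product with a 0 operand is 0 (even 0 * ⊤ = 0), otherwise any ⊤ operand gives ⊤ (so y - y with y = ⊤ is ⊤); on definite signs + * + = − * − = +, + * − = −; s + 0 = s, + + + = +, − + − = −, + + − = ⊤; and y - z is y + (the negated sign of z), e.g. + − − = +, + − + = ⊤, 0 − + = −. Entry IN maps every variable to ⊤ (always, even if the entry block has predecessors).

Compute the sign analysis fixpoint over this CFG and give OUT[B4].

Answer: {a: -, b: -, c: ⊤, d: +, e: +, f: ⊤}

Derivation:
Per-block solution:
  B0:   IN=(all ⊤)   OUT={e:+; rest ⊤}
  B1:   IN={e:+; rest ⊤}   OUT={b:-, e:+; rest ⊤}
  B2:   IN={b:-, e:+; rest ⊤}   OUT={a:-, b:-, e:+; rest ⊤}
  B3:   IN={a:-, b:-, e:+; rest ⊤}   OUT={a:-, b:-, e:+; rest ⊤}
  B4:   IN={b:-, e:+; rest ⊤}   OUT={a:-, b:-, d:+, e:+; rest ⊤}

Merge at B4: IN[B4] = OUT[B1] ⊔ OUT[B2] ⊔ OUT[B3] = {a: ⊤, b: -, c: ⊤, d: ⊤, e: +, f: ⊤}
Applying B4's transfer function to that IN value gives OUT[B4] (row B4 above).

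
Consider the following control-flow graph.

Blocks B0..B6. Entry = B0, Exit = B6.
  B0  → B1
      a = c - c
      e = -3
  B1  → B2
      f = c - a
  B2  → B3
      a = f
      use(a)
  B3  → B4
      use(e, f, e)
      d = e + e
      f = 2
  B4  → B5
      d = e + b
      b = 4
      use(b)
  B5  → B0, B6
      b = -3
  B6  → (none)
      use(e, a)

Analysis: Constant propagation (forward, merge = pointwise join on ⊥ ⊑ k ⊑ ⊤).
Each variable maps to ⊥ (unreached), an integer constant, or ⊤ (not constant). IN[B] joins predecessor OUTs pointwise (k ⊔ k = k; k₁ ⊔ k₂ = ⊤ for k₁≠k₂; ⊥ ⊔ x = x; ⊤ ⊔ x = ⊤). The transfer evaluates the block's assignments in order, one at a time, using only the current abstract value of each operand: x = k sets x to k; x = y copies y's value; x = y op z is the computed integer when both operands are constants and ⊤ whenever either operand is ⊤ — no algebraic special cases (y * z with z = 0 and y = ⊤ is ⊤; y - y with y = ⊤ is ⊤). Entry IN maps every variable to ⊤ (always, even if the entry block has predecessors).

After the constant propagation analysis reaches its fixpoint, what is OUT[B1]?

Fixpoint table:
  B0: | IN=(all ⊤) | OUT={e:-3; rest ⊤}
  B1: | IN={e:-3; rest ⊤} | OUT={e:-3; rest ⊤}
  B2: | IN={e:-3; rest ⊤} | OUT={e:-3; rest ⊤}
  B3: | IN={e:-3; rest ⊤} | OUT={d:-6, e:-3, f:2; rest ⊤}
  B4: | IN={d:-6, e:-3, f:2; rest ⊤} | OUT={b:4, e:-3, f:2; rest ⊤}
  B5: | IN={b:4, e:-3, f:2; rest ⊤} | OUT={b:-3, e:-3, f:2; rest ⊤}
  B6: | IN={b:-3, e:-3, f:2; rest ⊤} | OUT={b:-3, e:-3, f:2; rest ⊤}

Merge at B1: IN[B1] = OUT[B0] = {a: ⊤, b: ⊤, c: ⊤, d: ⊤, e: -3, f: ⊤}
Applying B1's transfer function to that IN value gives OUT[B1] (row B1 above).

Answer: {a: ⊤, b: ⊤, c: ⊤, d: ⊤, e: -3, f: ⊤}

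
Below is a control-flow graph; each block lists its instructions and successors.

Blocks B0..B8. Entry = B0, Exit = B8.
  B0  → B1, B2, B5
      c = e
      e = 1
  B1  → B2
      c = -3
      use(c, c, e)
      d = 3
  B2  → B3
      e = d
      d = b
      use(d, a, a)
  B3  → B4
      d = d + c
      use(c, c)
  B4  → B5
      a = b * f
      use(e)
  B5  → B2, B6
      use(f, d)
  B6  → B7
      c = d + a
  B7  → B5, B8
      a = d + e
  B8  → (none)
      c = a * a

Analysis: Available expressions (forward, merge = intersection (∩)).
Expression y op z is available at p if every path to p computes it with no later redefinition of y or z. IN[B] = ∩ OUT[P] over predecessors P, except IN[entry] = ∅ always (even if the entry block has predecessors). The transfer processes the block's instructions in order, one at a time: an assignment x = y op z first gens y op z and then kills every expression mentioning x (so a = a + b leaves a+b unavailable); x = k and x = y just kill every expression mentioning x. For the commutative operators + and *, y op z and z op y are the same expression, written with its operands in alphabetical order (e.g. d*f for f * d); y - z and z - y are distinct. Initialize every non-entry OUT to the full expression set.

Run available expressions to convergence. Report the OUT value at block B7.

Converged values:
  B0: | IN={} | OUT={}
  B1: | IN={} | OUT={}
  B2: | IN={} | OUT={}
  B3: | IN={} | OUT={}
  B4: | IN={} | OUT={b*f}
  B5: | IN={} | OUT={}
  B6: | IN={} | OUT={a+d}
  B7: | IN={a+d} | OUT={d+e}
  B8: | IN={d+e} | OUT={a*a, d+e}

Merge at B7: IN[B7] = OUT[B6] = {a+d}
Applying B7's transfer function to that IN value gives OUT[B7] (row B7 above).

Answer: {d+e}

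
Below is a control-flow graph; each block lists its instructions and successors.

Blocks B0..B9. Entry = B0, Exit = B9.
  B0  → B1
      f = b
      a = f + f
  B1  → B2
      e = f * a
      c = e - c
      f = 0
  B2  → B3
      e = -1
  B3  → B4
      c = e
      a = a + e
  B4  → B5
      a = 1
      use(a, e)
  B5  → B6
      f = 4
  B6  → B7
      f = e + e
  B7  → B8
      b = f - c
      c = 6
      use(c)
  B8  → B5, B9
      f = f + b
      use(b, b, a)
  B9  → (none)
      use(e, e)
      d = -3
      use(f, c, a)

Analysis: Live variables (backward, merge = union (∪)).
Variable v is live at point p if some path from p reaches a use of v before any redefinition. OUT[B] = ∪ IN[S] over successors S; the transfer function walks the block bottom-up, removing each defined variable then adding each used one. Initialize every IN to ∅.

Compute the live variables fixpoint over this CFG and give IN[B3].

Answer: {a, e}

Trace:
Converged values:
  B0:  IN={b, c}  OUT={a, c, f}
  B1:  IN={a, c, f}  OUT={a}
  B2:  IN={a}  OUT={a, e}
  B3:  IN={a, e}  OUT={c, e}
  B4:  IN={c, e}  OUT={a, c, e}
  B5:  IN={a, c, e}  OUT={a, c, e}
  B6:  IN={a, c, e}  OUT={a, c, e, f}
  B7:  IN={a, c, e, f}  OUT={a, b, c, e, f}
  B8:  IN={a, b, c, e, f}  OUT={a, c, e, f}
  B9:  IN={a, c, e, f}  OUT={}

Merge at B3: OUT[B3] = IN[B4] = {c, e}
Applying B3's transfer function to that OUT value gives IN[B3] (row B3 above).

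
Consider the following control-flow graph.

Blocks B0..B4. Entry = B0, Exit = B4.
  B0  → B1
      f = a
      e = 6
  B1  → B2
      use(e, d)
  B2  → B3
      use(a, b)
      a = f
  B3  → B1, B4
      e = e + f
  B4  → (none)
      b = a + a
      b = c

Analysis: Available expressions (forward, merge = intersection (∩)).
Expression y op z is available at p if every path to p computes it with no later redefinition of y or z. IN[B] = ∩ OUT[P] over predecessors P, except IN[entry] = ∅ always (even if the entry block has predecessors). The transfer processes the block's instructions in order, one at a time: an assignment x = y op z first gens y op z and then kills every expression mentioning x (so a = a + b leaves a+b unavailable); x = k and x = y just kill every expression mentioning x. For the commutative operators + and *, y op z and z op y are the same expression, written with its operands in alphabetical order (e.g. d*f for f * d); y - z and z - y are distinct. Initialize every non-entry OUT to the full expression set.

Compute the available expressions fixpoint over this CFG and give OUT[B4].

Answer: {a+a}

Working:
Converged values:
  B0: | IN={} | OUT={}
  B1: | IN={} | OUT={}
  B2: | IN={} | OUT={}
  B3: | IN={} | OUT={}
  B4: | IN={} | OUT={a+a}

Merge at B4: IN[B4] = OUT[B3] = {}
Applying B4's transfer function to that IN value gives OUT[B4] (row B4 above).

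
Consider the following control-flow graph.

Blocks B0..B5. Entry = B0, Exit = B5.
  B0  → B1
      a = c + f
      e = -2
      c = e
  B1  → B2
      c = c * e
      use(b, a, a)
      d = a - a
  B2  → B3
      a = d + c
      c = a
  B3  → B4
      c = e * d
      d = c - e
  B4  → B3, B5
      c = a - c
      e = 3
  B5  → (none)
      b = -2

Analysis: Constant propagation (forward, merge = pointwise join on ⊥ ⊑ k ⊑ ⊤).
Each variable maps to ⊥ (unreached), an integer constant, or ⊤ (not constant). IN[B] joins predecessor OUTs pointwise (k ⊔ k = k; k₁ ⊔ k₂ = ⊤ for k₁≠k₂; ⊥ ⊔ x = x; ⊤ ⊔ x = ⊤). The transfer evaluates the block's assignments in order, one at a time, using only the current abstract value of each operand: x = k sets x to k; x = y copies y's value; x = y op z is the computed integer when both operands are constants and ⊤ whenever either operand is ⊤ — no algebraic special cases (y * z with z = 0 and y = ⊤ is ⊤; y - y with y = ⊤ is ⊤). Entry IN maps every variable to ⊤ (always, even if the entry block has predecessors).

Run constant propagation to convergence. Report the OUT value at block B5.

Answer: {a: ⊤, b: -2, c: ⊤, d: ⊤, e: 3, f: ⊤}

Derivation:
Converged values:
  B0:  IN=(all ⊤)  OUT={c:-2, e:-2; rest ⊤}
  B1:  IN={c:-2, e:-2; rest ⊤}  OUT={c:4, e:-2; rest ⊤}
  B2:  IN={c:4, e:-2; rest ⊤}  OUT={e:-2; rest ⊤}
  B3:  IN=(all ⊤)  OUT=(all ⊤)
  B4:  IN=(all ⊤)  OUT={e:3; rest ⊤}
  B5:  IN={e:3; rest ⊤}  OUT={b:-2, e:3; rest ⊤}

Merge at B5: IN[B5] = OUT[B4] = {a: ⊤, b: ⊤, c: ⊤, d: ⊤, e: 3, f: ⊤}
Applying B5's transfer function to that IN value gives OUT[B5] (row B5 above).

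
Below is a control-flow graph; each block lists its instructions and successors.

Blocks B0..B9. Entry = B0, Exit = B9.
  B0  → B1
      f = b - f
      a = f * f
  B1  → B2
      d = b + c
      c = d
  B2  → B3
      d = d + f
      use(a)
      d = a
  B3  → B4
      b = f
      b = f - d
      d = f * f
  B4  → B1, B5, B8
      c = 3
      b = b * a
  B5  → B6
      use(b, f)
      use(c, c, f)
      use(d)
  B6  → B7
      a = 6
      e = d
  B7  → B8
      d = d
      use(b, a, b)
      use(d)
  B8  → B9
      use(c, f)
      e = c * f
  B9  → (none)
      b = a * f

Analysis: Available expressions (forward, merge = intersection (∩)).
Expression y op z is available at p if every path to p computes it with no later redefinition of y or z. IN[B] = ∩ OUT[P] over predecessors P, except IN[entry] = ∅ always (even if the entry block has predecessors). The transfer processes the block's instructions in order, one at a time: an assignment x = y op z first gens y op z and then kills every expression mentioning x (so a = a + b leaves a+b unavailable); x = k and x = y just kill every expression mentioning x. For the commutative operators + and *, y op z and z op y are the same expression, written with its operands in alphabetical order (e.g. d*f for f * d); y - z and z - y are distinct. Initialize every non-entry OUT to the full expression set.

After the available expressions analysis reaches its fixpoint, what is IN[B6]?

Converged values:
  B0: | IN={} | OUT={f*f}
  B1: | IN={f*f} | OUT={f*f}
  B2: | IN={f*f} | OUT={f*f}
  B3: | IN={f*f} | OUT={f*f}
  B4: | IN={f*f} | OUT={f*f}
  B5: | IN={f*f} | OUT={f*f}
  B6: | IN={f*f} | OUT={f*f}
  B7: | IN={f*f} | OUT={f*f}
  B8: | IN={f*f} | OUT={c*f, f*f}
  B9: | IN={c*f, f*f} | OUT={a*f, c*f, f*f}

Merge at B6: IN[B6] = OUT[B5] = {f*f}

Answer: {f*f}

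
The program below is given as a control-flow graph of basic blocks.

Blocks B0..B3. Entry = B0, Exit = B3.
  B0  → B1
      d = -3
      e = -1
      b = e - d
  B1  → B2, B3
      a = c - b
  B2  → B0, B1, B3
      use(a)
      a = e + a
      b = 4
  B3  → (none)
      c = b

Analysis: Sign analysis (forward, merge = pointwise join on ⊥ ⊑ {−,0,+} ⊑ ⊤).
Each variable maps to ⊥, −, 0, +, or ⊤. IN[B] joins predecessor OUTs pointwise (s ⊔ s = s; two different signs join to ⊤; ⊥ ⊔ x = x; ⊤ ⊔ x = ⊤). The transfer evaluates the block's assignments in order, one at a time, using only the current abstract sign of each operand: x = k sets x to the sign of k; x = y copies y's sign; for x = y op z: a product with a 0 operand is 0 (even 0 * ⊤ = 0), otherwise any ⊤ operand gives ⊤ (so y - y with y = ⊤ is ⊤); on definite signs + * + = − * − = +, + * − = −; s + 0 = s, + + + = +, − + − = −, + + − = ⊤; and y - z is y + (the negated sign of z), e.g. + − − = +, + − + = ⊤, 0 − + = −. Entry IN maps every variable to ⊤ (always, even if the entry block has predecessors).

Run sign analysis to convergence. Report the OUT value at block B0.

Answer: {a: ⊤, b: ⊤, c: ⊤, d: -, e: -, f: ⊤}

Working:
Converged values:
  B0: | IN=(all ⊤) | OUT={d:-, e:-; rest ⊤}
  B1: | IN={d:-, e:-; rest ⊤} | OUT={d:-, e:-; rest ⊤}
  B2: | IN={d:-, e:-; rest ⊤} | OUT={b:+, d:-, e:-; rest ⊤}
  B3: | IN={d:-, e:-; rest ⊤} | OUT={d:-, e:-; rest ⊤}

Merge at B0 (entry node, so the boundary value (all ⊤) is joined with the incoming edge(s)): IN[B0] = (all ⊤) ⊔ OUT[B2] = {a: ⊤, b: ⊤, c: ⊤, d: ⊤, e: ⊤, f: ⊤}
Applying B0's transfer function to that IN value gives OUT[B0] (row B0 above).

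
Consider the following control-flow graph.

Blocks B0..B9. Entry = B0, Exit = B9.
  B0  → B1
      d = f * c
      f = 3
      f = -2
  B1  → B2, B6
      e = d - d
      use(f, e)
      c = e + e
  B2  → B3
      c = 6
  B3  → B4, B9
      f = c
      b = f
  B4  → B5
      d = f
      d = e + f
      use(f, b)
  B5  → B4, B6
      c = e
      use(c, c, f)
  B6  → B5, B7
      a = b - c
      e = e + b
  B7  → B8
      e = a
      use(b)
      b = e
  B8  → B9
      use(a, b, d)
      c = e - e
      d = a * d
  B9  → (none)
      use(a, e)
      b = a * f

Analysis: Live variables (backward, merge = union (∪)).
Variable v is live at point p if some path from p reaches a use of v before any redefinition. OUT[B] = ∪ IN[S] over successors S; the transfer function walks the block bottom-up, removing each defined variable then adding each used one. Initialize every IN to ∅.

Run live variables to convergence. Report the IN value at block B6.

Fixpoint table:
  B0: | IN={a, b, c, f} | OUT={a, b, d, f}
  B1: | IN={a, b, d, f} | OUT={a, b, c, d, e, f}
  B2: | IN={a, e} | OUT={a, c, e}
  B3: | IN={a, c, e} | OUT={a, b, e, f}
  B4: | IN={b, e, f} | OUT={b, d, e, f}
  B5: | IN={b, d, e, f} | OUT={b, c, d, e, f}
  B6: | IN={b, c, d, e, f} | OUT={a, b, d, e, f}
  B7: | IN={a, b, d, f} | OUT={a, b, d, e, f}
  B8: | IN={a, b, d, e, f} | OUT={a, e, f}
  B9: | IN={a, e, f} | OUT={}

Merge at B6: OUT[B6] = IN[B5] ⊔ IN[B7] = {a, b, d, e, f}
Applying B6's transfer function to that OUT value gives IN[B6] (row B6 above).

Answer: {b, c, d, e, f}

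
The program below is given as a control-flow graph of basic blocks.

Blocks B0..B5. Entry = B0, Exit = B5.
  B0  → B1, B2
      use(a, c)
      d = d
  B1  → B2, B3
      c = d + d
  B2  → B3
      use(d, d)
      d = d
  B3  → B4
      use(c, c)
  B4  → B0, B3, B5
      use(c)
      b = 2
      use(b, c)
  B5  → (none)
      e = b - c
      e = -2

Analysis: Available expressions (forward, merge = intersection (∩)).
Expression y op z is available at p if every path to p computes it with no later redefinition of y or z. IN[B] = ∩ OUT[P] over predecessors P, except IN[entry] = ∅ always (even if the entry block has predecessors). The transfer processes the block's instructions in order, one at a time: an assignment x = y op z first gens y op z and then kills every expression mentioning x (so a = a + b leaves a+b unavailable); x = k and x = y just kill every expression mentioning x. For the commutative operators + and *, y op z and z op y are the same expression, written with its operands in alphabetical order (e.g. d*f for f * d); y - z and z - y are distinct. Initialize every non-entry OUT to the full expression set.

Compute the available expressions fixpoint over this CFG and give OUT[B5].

Answer: {b-c}

Derivation:
Converged values:
  B0:  IN={}  OUT={}
  B1:  IN={}  OUT={d+d}
  B2:  IN={}  OUT={}
  B3:  IN={}  OUT={}
  B4:  IN={}  OUT={}
  B5:  IN={}  OUT={b-c}

Merge at B5: IN[B5] = OUT[B4] = {}
Applying B5's transfer function to that IN value gives OUT[B5] (row B5 above).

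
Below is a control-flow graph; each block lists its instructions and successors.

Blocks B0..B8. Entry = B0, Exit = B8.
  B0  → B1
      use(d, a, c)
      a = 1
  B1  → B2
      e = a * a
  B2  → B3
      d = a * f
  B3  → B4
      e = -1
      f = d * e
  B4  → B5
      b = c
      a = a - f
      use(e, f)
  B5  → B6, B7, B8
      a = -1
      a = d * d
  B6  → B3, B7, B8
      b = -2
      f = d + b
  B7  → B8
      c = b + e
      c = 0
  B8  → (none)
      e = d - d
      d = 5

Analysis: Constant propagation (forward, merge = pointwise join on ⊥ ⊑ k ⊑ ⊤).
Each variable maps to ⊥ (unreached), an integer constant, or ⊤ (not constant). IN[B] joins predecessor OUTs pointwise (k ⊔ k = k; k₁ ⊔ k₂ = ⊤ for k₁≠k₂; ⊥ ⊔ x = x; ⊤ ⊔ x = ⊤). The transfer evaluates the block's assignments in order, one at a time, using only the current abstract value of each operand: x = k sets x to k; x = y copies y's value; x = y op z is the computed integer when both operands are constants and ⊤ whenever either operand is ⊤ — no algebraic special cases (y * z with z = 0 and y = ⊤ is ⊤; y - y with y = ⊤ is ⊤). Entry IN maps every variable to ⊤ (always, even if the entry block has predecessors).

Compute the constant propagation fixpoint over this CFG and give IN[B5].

Answer: {a: ⊤, b: ⊤, c: ⊤, d: ⊤, e: -1, f: ⊤}

Derivation:
Fixpoint table:
  B0:  IN=(all ⊤)  OUT={a:1; rest ⊤}
  B1:  IN={a:1; rest ⊤}  OUT={a:1, e:1; rest ⊤}
  B2:  IN={a:1, e:1; rest ⊤}  OUT={a:1, e:1; rest ⊤}
  B3:  IN=(all ⊤)  OUT={e:-1; rest ⊤}
  B4:  IN={e:-1; rest ⊤}  OUT={e:-1; rest ⊤}
  B5:  IN={e:-1; rest ⊤}  OUT={e:-1; rest ⊤}
  B6:  IN={e:-1; rest ⊤}  OUT={b:-2, e:-1; rest ⊤}
  B7:  IN={e:-1; rest ⊤}  OUT={c:0, e:-1; rest ⊤}
  B8:  IN={e:-1; rest ⊤}  OUT={d:5; rest ⊤}

Merge at B5: IN[B5] = OUT[B4] = {a: ⊤, b: ⊤, c: ⊤, d: ⊤, e: -1, f: ⊤}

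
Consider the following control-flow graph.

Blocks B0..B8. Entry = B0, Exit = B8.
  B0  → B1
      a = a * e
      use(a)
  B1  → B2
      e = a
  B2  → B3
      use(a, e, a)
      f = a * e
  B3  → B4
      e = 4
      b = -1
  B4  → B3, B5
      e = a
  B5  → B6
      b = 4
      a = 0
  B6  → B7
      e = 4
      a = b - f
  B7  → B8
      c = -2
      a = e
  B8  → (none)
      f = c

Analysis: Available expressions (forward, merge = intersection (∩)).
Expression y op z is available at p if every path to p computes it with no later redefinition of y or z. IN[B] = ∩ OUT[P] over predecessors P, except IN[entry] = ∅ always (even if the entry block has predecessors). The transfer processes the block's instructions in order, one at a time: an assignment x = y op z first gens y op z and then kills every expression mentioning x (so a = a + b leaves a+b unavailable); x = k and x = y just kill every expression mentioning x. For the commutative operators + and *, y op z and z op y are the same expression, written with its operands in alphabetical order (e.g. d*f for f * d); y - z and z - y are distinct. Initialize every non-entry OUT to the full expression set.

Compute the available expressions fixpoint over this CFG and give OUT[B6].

Converged values:
  B0:  IN={}  OUT={}
  B1:  IN={}  OUT={}
  B2:  IN={}  OUT={a*e}
  B3:  IN={}  OUT={}
  B4:  IN={}  OUT={}
  B5:  IN={}  OUT={}
  B6:  IN={}  OUT={b-f}
  B7:  IN={b-f}  OUT={b-f}
  B8:  IN={b-f}  OUT={}

Merge at B6: IN[B6] = OUT[B5] = {}
Applying B6's transfer function to that IN value gives OUT[B6] (row B6 above).

Answer: {b-f}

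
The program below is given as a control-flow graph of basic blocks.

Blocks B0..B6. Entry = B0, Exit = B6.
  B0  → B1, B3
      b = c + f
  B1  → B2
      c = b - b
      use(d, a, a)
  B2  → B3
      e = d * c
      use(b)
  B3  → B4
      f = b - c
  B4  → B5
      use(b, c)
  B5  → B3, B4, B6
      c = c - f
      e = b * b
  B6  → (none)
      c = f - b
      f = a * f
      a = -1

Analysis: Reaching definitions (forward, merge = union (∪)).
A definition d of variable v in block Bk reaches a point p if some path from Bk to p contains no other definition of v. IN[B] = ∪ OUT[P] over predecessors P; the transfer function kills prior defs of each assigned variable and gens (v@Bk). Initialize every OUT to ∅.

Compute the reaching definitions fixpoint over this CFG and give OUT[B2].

Converged values:
  B0: | IN={} | OUT={b@B0}
  B1: | IN={b@B0} | OUT={b@B0, c@B1}
  B2: | IN={b@B0, c@B1} | OUT={b@B0, c@B1, e@B2}
  B3: | IN={b@B0, c@B1, c@B5, e@B2, e@B5, f@B3} | OUT={b@B0, c@B1, c@B5, e@B2, e@B5, f@B3}
  B4: | IN={b@B0, c@B1, c@B5, e@B2, e@B5, f@B3} | OUT={b@B0, c@B1, c@B5, e@B2, e@B5, f@B3}
  B5: | IN={b@B0, c@B1, c@B5, e@B2, e@B5, f@B3} | OUT={b@B0, c@B5, e@B5, f@B3}
  B6: | IN={b@B0, c@B5, e@B5, f@B3} | OUT={a@B6, b@B0, c@B6, e@B5, f@B6}

Merge at B2: IN[B2] = OUT[B1] = {b@B0, c@B1}
Applying B2's transfer function to that IN value gives OUT[B2] (row B2 above).

Answer: {b@B0, c@B1, e@B2}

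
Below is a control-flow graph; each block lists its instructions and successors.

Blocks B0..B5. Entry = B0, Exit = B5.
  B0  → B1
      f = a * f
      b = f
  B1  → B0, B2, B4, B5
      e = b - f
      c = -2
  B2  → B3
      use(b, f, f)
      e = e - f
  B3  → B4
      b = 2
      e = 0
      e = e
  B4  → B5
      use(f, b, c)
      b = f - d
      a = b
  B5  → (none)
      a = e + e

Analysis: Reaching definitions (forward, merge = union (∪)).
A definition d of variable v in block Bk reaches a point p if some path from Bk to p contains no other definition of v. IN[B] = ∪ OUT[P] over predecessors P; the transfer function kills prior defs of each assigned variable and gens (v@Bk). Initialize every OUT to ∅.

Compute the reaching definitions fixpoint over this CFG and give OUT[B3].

Answer: {b@B3, c@B1, e@B3, f@B0}

Trace:
Per-block solution:
  B0:  IN={b@B0, c@B1, e@B1, f@B0}  OUT={b@B0, c@B1, e@B1, f@B0}
  B1:  IN={b@B0, c@B1, e@B1, f@B0}  OUT={b@B0, c@B1, e@B1, f@B0}
  B2:  IN={b@B0, c@B1, e@B1, f@B0}  OUT={b@B0, c@B1, e@B2, f@B0}
  B3:  IN={b@B0, c@B1, e@B2, f@B0}  OUT={b@B3, c@B1, e@B3, f@B0}
  B4:  IN={b@B0, b@B3, c@B1, e@B1, e@B3, f@B0}  OUT={a@B4, b@B4, c@B1, e@B1, e@B3, f@B0}
  B5:  IN={a@B4, b@B0, b@B4, c@B1, e@B1, e@B3, f@B0}  OUT={a@B5, b@B0, b@B4, c@B1, e@B1, e@B3, f@B0}

Merge at B3: IN[B3] = OUT[B2] = {b@B0, c@B1, e@B2, f@B0}
Applying B3's transfer function to that IN value gives OUT[B3] (row B3 above).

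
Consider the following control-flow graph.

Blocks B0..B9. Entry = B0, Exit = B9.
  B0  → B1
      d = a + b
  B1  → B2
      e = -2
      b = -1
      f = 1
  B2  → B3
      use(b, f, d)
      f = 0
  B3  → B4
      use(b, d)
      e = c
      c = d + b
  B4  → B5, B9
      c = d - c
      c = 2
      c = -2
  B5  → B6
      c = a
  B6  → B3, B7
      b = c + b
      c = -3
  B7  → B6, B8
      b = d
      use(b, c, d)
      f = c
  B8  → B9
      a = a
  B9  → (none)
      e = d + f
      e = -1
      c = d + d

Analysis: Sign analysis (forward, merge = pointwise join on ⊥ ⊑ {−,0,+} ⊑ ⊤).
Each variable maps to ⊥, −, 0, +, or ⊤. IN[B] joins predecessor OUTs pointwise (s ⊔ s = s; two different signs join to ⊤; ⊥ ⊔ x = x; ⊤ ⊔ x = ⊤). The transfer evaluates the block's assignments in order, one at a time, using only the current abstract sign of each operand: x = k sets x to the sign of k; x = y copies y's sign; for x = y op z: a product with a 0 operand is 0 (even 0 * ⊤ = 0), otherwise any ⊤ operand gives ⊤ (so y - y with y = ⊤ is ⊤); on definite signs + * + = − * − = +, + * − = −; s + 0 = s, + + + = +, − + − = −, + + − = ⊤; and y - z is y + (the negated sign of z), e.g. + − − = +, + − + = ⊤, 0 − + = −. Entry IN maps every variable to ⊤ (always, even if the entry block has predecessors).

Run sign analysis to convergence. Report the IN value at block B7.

Answer: {a: ⊤, b: ⊤, c: -, d: ⊤, e: ⊤, f: ⊤}

Trace:
Converged values:
  B0:   IN=(all ⊤)   OUT=(all ⊤)
  B1:   IN=(all ⊤)   OUT={b:-, e:-, f:+; rest ⊤}
  B2:   IN={b:-, e:-, f:+; rest ⊤}   OUT={b:-, e:-, f:0; rest ⊤}
  B3:   IN=(all ⊤)   OUT=(all ⊤)
  B4:   IN=(all ⊤)   OUT={c:-; rest ⊤}
  B5:   IN={c:-; rest ⊤}   OUT=(all ⊤)
  B6:   IN=(all ⊤)   OUT={c:-; rest ⊤}
  B7:   IN={c:-; rest ⊤}   OUT={c:-, f:-; rest ⊤}
  B8:   IN={c:-, f:-; rest ⊤}   OUT={c:-, f:-; rest ⊤}
  B9:   IN={c:-; rest ⊤}   OUT={e:-; rest ⊤}

Merge at B7: IN[B7] = OUT[B6] = {a: ⊤, b: ⊤, c: -, d: ⊤, e: ⊤, f: ⊤}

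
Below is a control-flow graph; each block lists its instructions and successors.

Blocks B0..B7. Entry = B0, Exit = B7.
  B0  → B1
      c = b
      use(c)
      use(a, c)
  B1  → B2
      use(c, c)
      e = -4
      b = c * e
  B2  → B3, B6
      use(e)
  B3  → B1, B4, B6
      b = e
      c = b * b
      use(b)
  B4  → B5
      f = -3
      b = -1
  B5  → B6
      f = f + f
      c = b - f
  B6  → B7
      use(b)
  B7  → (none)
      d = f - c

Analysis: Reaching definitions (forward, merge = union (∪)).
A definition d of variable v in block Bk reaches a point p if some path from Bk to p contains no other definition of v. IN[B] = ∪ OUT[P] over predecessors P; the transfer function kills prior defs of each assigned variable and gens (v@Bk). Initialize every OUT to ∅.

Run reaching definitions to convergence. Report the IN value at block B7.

Answer: {b@B1, b@B3, b@B4, c@B0, c@B3, c@B5, e@B1, f@B5}

Trace:
Per-block solution:
  B0: | IN={} | OUT={c@B0}
  B1: | IN={b@B3, c@B0, c@B3, e@B1} | OUT={b@B1, c@B0, c@B3, e@B1}
  B2: | IN={b@B1, c@B0, c@B3, e@B1} | OUT={b@B1, c@B0, c@B3, e@B1}
  B3: | IN={b@B1, c@B0, c@B3, e@B1} | OUT={b@B3, c@B3, e@B1}
  B4: | IN={b@B3, c@B3, e@B1} | OUT={b@B4, c@B3, e@B1, f@B4}
  B5: | IN={b@B4, c@B3, e@B1, f@B4} | OUT={b@B4, c@B5, e@B1, f@B5}
  B6: | IN={b@B1, b@B3, b@B4, c@B0, c@B3, c@B5, e@B1, f@B5} | OUT={b@B1, b@B3, b@B4, c@B0, c@B3, c@B5, e@B1, f@B5}
  B7: | IN={b@B1, b@B3, b@B4, c@B0, c@B3, c@B5, e@B1, f@B5} | OUT={b@B1, b@B3, b@B4, c@B0, c@B3, c@B5, d@B7, e@B1, f@B5}

Merge at B7: IN[B7] = OUT[B6] = {b@B1, b@B3, b@B4, c@B0, c@B3, c@B5, e@B1, f@B5}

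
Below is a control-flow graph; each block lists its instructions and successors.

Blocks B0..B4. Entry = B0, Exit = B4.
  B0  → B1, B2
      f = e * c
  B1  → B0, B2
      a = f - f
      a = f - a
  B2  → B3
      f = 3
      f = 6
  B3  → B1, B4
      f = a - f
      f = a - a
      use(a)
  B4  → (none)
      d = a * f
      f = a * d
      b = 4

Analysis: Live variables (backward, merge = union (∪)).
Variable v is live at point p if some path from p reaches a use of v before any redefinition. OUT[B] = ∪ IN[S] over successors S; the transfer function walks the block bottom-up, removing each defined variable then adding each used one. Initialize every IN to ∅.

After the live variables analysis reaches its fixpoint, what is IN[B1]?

Converged values:
  B0:  IN={a, c, e}  OUT={a, c, e, f}
  B1:  IN={c, e, f}  OUT={a, c, e}
  B2:  IN={a, c, e}  OUT={a, c, e, f}
  B3:  IN={a, c, e, f}  OUT={a, c, e, f}
  B4:  IN={a, f}  OUT={}

Merge at B1: OUT[B1] = IN[B0] ⊔ IN[B2] = {a, c, e}
Applying B1's transfer function to that OUT value gives IN[B1] (row B1 above).

Answer: {c, e, f}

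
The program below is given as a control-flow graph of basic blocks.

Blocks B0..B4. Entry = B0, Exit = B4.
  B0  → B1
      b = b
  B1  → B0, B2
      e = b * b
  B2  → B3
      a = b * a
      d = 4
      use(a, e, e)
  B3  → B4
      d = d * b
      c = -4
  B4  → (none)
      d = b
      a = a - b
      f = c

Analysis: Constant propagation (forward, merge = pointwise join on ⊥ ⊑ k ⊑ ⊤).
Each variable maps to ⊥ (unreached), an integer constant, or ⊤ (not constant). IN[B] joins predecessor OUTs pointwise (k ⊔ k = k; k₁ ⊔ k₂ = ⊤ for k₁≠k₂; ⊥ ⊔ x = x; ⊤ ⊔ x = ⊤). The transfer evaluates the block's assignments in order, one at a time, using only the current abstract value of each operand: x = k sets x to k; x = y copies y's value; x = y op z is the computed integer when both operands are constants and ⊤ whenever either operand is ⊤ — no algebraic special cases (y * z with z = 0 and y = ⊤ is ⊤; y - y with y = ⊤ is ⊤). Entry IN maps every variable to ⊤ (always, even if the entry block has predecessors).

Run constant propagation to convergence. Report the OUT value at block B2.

Answer: {a: ⊤, b: ⊤, c: ⊤, d: 4, e: ⊤, f: ⊤}

Trace:
Per-block solution:
  B0: | IN=(all ⊤) | OUT=(all ⊤)
  B1: | IN=(all ⊤) | OUT=(all ⊤)
  B2: | IN=(all ⊤) | OUT={d:4; rest ⊤}
  B3: | IN={d:4; rest ⊤} | OUT={c:-4; rest ⊤}
  B4: | IN={c:-4; rest ⊤} | OUT={c:-4, f:-4; rest ⊤}

Merge at B2: IN[B2] = OUT[B1] = {a: ⊤, b: ⊤, c: ⊤, d: ⊤, e: ⊤, f: ⊤}
Applying B2's transfer function to that IN value gives OUT[B2] (row B2 above).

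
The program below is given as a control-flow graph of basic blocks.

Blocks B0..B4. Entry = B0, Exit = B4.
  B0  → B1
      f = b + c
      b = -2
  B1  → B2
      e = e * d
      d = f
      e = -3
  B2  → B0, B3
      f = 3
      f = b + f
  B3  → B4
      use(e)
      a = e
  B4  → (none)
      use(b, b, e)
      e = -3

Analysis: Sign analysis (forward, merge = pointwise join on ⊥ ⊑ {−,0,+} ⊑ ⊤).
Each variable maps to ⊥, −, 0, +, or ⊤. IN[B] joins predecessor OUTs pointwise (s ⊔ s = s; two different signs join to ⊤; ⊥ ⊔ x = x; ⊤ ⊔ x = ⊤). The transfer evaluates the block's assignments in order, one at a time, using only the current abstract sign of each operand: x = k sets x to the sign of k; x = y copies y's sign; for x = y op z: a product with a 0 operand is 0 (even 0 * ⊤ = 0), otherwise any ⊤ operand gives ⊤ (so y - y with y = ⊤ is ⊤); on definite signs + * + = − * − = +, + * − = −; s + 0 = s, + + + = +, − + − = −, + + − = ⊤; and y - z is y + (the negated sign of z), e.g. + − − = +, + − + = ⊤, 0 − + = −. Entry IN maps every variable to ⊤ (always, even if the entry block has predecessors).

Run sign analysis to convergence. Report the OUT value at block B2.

Per-block solution:
  B0: | IN=(all ⊤) | OUT={b:-; rest ⊤}
  B1: | IN={b:-; rest ⊤} | OUT={b:-, e:-; rest ⊤}
  B2: | IN={b:-, e:-; rest ⊤} | OUT={b:-, e:-; rest ⊤}
  B3: | IN={b:-, e:-; rest ⊤} | OUT={a:-, b:-, e:-; rest ⊤}
  B4: | IN={a:-, b:-, e:-; rest ⊤} | OUT={a:-, b:-, e:-; rest ⊤}

Merge at B2: IN[B2] = OUT[B1] = {a: ⊤, b: -, c: ⊤, d: ⊤, e: -, f: ⊤}
Applying B2's transfer function to that IN value gives OUT[B2] (row B2 above).

Answer: {a: ⊤, b: -, c: ⊤, d: ⊤, e: -, f: ⊤}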